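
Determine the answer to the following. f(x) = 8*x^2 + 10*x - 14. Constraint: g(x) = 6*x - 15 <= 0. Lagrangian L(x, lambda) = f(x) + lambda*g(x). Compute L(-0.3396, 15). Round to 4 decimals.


Step 1: Evaluate f(x).
f(-0.3396) = 8*(-0.3396)^2 + 10*(-0.3396) - 14 = -16.4734
Step 2: Evaluate g(x).
g(-0.3396) = 6*-0.3396 - 15 = -17.0376
Step 3: Compute Lagrangian.
L = -16.4734 + 15*-17.0376 = -272.0374


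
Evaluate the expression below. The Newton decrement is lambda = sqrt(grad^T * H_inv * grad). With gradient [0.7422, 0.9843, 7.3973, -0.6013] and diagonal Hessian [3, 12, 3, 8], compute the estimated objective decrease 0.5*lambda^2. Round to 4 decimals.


Step 1: H is diagonal, so H^(-1) * g = [0.2474, 0.082, 2.4658, -0.0752].
Step 2: g^T H^(-1) g = sum_i g_i^2 / H_ii
  = (0.7422)^2/3 + (0.9843)^2/12 + (7.3973)^2/3 + (-0.6013)^2/8
  = 0.1836 + 0.0807 + 18.24 + 0.0452 = 18.5496
Step 3: Objective decrease = 0.5 * g^T H^(-1) g = 9.2748


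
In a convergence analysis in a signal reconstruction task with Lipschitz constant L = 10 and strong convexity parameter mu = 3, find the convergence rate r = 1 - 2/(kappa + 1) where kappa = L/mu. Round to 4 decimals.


Step 1: Compute the condition number.
kappa = L/mu = 10/3 = 3.3333
Step 2: Compute the convergence rate.
r = 1 - 2/(kappa + 1) = 1 - 2*mu/(L + mu) = (L - mu)/(L + mu) = 7/13 = 0.5385


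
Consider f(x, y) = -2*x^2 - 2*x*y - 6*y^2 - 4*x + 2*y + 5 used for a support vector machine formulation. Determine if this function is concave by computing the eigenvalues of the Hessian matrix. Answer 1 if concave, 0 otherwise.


The Hessian of f(x,y) = -2*x^2 - 2*x*y - 6*y^2 - 4*x + 2*y + 5 is:
H = [[-4, -2], [-2, -12]]
Trace = -4 - 12 = -16
Determinant = -4*-12 - (-2)^2 = 44
Discriminant = (-16)^2 - 4*44 = 80.0
Eigenvalues: lambda_1 = -12.4721, lambda_2 = -3.5279
The function is concave.

1


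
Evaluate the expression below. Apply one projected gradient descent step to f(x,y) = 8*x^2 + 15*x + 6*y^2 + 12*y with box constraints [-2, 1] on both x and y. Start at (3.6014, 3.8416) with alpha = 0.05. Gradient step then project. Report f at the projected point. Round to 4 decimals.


Step 1: Compute gradient at (3.6014, 3.8416).
grad_x = 2*8*3.6014 + 15 = 72.6224
grad_y = 2*6*3.8416 + 12 = 58.0992
Step 2: Gradient step.
x_raw = 3.6014 - 0.05*72.6224 = -0.0297
y_raw = 3.8416 - 0.05*58.0992 = 0.9366
Step 3: Project onto [-2, 1].
x_proj = clip(-0.0297) = -0.0297
y_proj = clip(0.9366) = 0.9366
Step 4: Evaluate f.
f(-0.0297, 0.9366) = 16.0647


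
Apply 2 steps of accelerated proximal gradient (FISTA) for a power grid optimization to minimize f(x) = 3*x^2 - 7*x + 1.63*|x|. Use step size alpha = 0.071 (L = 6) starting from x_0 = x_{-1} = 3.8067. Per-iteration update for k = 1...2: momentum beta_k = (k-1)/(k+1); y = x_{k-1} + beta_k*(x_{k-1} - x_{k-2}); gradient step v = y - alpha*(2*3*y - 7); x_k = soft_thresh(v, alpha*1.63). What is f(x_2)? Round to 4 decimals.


FISTA on f(x) = 3*x^2 - 7*x + 1.63*|x|
L = 6, alpha = 0.071
Iteration 1: beta = 0.0, y = 3.8067 + 0.0*(3.8067 - 3.8067) = 3.8067
  grad(y) = 15.8402, v = y - alpha*grad = 2.682
  prox(v) = soft_thresh(2.682, 0.1157) = 2.5663
Iteration 2: beta = 0.3333, y = 2.5663 + 0.3333*(2.5663 - 3.8067) = 2.1529
  grad(y) = 5.9171, v = y - alpha*grad = 1.7327
  prox(v) = soft_thresh(1.7327, 0.1157) = 1.617
f(x_2) = 3*1.617^2 - 7*1.617 + 1.63*|1.617| = -0.8392


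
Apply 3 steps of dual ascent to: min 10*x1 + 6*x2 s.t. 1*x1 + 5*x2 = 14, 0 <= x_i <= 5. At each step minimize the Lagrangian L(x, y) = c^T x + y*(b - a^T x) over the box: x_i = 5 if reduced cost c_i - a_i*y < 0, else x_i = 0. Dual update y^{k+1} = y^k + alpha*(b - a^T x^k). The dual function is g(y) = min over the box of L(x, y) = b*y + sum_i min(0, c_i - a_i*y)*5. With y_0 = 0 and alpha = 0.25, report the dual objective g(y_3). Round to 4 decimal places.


Dual ascent for LP: min 10*x1 + 6*x2, 1*x1 + 5*x2 = 14, 0 <= x_i <= 5
Step 1: y^k = 0.0, reduced costs: (10.0, 6.0)
  x^k = (0.0, 0.0), subgradient = b - a^T x = 14.0
  y^{k+1} = 0.0 + 0.25*14.0 = 3.5
Step 2: y^k = 3.5, reduced costs: (6.5, -11.5)
  x^k = (0.0, 5.0), subgradient = b - a^T x = -11.0
  y^{k+1} = 3.5 + 0.25*-11.0 = 0.75
Step 3: y^k = 0.75, reduced costs: (9.25, 2.25)
  x^k = (0.0, 0.0), subgradient = b - a^T x = 14.0
  y^{k+1} = 0.75 + 0.25*14.0 = 4.25
Dual objective at y_3 = 4.25: reduced costs (5.75, -15.25), box minimizer x = (0.0, 5.0)
g(y_3) = b*y + (c1 - a1*y)*x1 + (c2 - a2*y)*x2 = 14*4.25 + 5.75*0.0 + (-15.25)*5.0 = 59.5 + 0.0 - 76.25 = -16.75


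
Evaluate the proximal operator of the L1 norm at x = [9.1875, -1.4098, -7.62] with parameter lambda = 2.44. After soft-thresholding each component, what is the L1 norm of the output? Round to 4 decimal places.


Soft-thresholding with lambda = 2.44:
prox(9.1875) = sign(9.1875)*max(|9.1875| - 2.44, 0) = 6.7475
prox(-1.4098) = sign(-1.4098)*max(|-1.4098| - 2.44, 0) = 0.0
prox(-7.62) = sign(-7.62)*max(|-7.62| - 2.44, 0) = -5.18
prox(x) = [6.7475, 0.0, -5.18]
||prox(x)||_1 = 6.7475 + 0.0 + 5.18 = 11.9275


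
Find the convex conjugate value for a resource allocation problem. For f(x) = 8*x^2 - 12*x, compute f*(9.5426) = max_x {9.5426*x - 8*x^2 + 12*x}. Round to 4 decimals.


f*(y) = sup_x {y*x - a*x^2 - b*x} = sup_x {(y-b)*x - a*x^2}
FOC: (y - b) - 2a*x = 0 => x* = (y - b)/(2a)
x* = (9.5426 + 12)/(2*8) = 1.3464
f*(9.5426) = (y-b)^2/(4a) = (9.5426 + 12)^2/(4*8)
= 464.0836/32 = 14.5026


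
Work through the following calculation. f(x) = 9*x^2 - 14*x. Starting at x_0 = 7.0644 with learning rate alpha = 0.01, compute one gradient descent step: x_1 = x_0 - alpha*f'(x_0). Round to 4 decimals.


We compute the gradient at x_0 and apply the update.
f'(x) = 18*x - 14
f'(7.0644) = 18*7.0644 - 14 = 113.1592
x_1 = 7.0644 - 0.01*113.1592 = 5.9328


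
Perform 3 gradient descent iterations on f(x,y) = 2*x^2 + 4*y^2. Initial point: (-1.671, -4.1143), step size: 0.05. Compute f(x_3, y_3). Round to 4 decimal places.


Gradient descent on f(x,y) = 2*x^2 + 4*y^2.
Starting point: (-1.671, -4.1143), alpha = 0.05
Step 1: grad_x = 2*2*-1.671 = -6.684, grad_y = 2*4*-4.1143 = -32.9144
  x_1 = -1.671 - 0.05*-6.684 = -1.3368
  y_1 = -4.1143 - 0.05*-32.9144 = -2.4686
Step 2: grad_x = 2*2*-1.3368 = -5.3472, grad_y = 2*4*-2.4686 = -19.7486
  x_2 = -1.3368 - 0.05*-5.3472 = -1.0694
  y_2 = -2.4686 - 0.05*-19.7486 = -1.4811
Step 3: grad_x = 2*2*-1.0694 = -4.2778, grad_y = 2*4*-1.4811 = -11.8492
  x_3 = -1.0694 - 0.05*-4.2778 = -0.8556
  y_3 = -1.4811 - 0.05*-11.8492 = -0.8887
f(-0.8556, -0.8887) = 2*(-0.8556)^2 + 4*(-0.8887)^2 = 4.623


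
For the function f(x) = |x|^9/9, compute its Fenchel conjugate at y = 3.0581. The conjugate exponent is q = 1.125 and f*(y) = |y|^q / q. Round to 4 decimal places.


The conjugate exponent q satisfies 1/p + 1/q = 1.
p = 9, so q = 9/(9 - 1) = 1.125
|y|^q = 3.0581^1.125 = 3.5167
f*(3.0581) = 3.5167 / 1.125 = 3.1259


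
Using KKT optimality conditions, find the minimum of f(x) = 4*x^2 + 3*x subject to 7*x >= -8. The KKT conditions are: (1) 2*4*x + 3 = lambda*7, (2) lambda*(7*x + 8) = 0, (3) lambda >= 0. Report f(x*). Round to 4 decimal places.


Step 1: Try lambda = 0 (constraint inactive).
Stationarity: 2*4*x + 3 = 0
x* = -3/(2*4) = -0.375
Check constraint: 7*-0.375 = -2.625 >= -8 -- satisfied.
Step 2: Compute optimal value.
f(x*) = 4*(-0.375)^2 + 3*(-0.375) = -0.5625


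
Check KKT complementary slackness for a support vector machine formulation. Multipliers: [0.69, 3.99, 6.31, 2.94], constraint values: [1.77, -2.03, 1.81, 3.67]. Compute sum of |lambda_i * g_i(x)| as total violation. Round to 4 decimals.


KKT complementary slackness check:
lambda_1 * g_1 = 0.69 * 1.77 = 1.2213
lambda_2 * g_2 = 3.99 * -2.03 = -8.0997
lambda_3 * g_3 = 6.31 * 1.81 = 11.4211
lambda_4 * g_4 = 2.94 * 3.67 = 10.7898
Total violation = 1.2213 + 8.0997 + 11.4211 + 10.7898 = 31.5319


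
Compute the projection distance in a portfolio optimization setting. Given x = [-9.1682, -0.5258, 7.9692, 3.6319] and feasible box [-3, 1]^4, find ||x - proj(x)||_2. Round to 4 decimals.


Project each component onto [-3, 1].
clip(-9.1682) = -3.0, clip(-0.5258) = -0.5258, clip(7.9692) = 1.0, clip(3.6319) = 1.0
Projection = [-3.0, -0.5258, 1.0, 1.0]
Squared diffs: [38.0467, 0.0, 48.5697, 6.9269]
Distance = sqrt(93.5433) = 9.6718


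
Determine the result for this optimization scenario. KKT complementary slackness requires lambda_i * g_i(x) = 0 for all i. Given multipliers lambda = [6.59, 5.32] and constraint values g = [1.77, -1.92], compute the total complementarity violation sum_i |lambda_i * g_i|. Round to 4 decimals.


KKT complementary slackness check:
lambda_1 * g_1 = 6.59 * 1.77 = 11.6643
lambda_2 * g_2 = 5.32 * -1.92 = -10.2144
Total violation = 11.6643 + 10.2144 = 21.8787


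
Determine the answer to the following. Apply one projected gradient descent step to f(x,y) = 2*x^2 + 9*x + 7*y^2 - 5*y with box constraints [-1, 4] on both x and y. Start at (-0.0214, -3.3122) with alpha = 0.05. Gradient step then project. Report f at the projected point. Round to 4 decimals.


Step 1: Compute gradient at (-0.0214, -3.3122).
grad_x = 2*2*-0.0214 + 9 = 8.9144
grad_y = 2*7*-3.3122 - 5 = -51.3708
Step 2: Gradient step.
x_raw = -0.0214 - 0.05*8.9144 = -0.4671
y_raw = -3.3122 - 0.05*-51.3708 = -0.7437
Step 3: Project onto [-1, 4].
x_proj = clip(-0.4671) = -0.4671
y_proj = clip(-0.7437) = -0.7437
Step 4: Evaluate f.
f(-0.4671, -0.7437) = 3.8218


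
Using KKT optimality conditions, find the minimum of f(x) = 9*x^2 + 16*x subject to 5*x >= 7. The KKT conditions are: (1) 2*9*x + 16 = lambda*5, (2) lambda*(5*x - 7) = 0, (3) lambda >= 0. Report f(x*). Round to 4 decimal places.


Step 1: Try lambda = 0 (constraint inactive).
x_unc = -16/(2*9) = -0.8889
Check: 5*-0.8889 = -4.4445 < 7 -- violated!
Step 2: Constraint must be active: 5*x = 7
x* = 7/5 = 1.4
lambda = (2*9*1.4 + 16)/5 = 8.24
Step 3: Compute optimal value.
f(x*) = 9*1.4^2 + 16*1.4 = 40.04


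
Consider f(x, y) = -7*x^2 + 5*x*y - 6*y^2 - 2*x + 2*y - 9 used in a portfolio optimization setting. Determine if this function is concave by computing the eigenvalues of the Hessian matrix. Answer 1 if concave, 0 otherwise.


The Hessian of f(x,y) = -7*x^2 + 5*x*y - 6*y^2 - 2*x + 2*y - 9 is:
H = [[-14, 5], [5, -12]]
Trace = -14 - 12 = -26
Determinant = -14*-12 - (5)^2 = 143
Discriminant = (-26)^2 - 4*143 = 104.0
Eigenvalues: lambda_1 = -18.099, lambda_2 = -7.901
The function is concave.

1


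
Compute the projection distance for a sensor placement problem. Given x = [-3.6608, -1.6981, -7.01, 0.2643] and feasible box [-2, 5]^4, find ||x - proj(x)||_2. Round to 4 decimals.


Project each component onto [-2, 5].
clip(-3.6608) = -2.0, clip(-1.6981) = -1.6981, clip(-7.01) = -2.0, clip(0.2643) = 0.2643
Projection = [-2.0, -1.6981, -2.0, 0.2643]
Squared diffs: [2.7583, 0.0, 25.1001, 0.0]
Distance = sqrt(27.8584) = 5.2781


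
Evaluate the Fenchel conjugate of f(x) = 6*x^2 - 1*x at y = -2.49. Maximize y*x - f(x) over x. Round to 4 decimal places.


f*(y) = sup_x {y*x - a*x^2 - b*x} = sup_x {(y-b)*x - a*x^2}
FOC: (y - b) - 2a*x = 0 => x* = (y - b)/(2a)
x* = (-2.49 + 1)/(2*6) = -0.1242
f*(-2.49) = (y-b)^2/(4a) = (-2.49 + 1)^2/(4*6)
= 2.2201/24 = 0.0925


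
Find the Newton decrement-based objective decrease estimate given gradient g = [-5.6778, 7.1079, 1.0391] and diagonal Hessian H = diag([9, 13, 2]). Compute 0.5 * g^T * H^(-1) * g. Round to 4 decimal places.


Step 1: H is diagonal, so H^(-1) * g = [-0.6309, 0.5468, 0.5196].
Step 2: g^T H^(-1) g = sum_i g_i^2 / H_ii
  = (-5.6778)^2/9 + (7.1079)^2/13 + (1.0391)^2/2
  = 3.5819 + 3.8863 + 0.5399 = 8.0081
Step 3: Objective decrease = 0.5 * g^T H^(-1) g = 4.0041


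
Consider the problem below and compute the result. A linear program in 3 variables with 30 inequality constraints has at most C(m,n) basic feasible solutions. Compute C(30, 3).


Each vertex corresponds to some choice of n active constraints out of m, so the number of vertices is at most C(m, n) = m! / (n!(m-n)!).
m = 30, n = 3
Numerator: 30 * 29 * 28
Denominator: 3! = 6
C(30, 3) = 4060


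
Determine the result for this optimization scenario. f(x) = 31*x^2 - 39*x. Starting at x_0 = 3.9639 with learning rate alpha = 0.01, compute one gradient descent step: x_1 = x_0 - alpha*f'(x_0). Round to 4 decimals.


We compute the gradient at x_0 and apply the update.
f'(x) = 62*x - 39
f'(3.9639) = 62*3.9639 - 39 = 206.7618
x_1 = 3.9639 - 0.01*206.7618 = 1.8963


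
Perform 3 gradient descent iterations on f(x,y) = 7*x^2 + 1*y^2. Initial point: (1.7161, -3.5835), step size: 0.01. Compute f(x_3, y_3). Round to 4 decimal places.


Gradient descent on f(x,y) = 7*x^2 + 1*y^2.
Starting point: (1.7161, -3.5835), alpha = 0.01
Step 1: grad_x = 2*7*1.7161 = 24.0254, grad_y = 2*1*-3.5835 = -7.167
  x_1 = 1.7161 - 0.01*24.0254 = 1.4758
  y_1 = -3.5835 - 0.01*-7.167 = -3.5118
Step 2: grad_x = 2*7*1.4758 = 20.6618, grad_y = 2*1*-3.5118 = -7.0237
  x_2 = 1.4758 - 0.01*20.6618 = 1.2692
  y_2 = -3.5118 - 0.01*-7.0237 = -3.4416
Step 3: grad_x = 2*7*1.2692 = 17.7692, grad_y = 2*1*-3.4416 = -6.8832
  x_3 = 1.2692 - 0.01*17.7692 = 1.0915
  y_3 = -3.4416 - 0.01*-6.8832 = -3.3728
f(1.0915, -3.3728) = 7*1.0915^2 + 1*(-3.3728)^2 = 19.7157


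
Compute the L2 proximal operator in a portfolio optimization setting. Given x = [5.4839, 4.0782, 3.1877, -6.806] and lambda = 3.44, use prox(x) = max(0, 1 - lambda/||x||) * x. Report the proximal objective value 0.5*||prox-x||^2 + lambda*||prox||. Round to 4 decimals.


Step 1: Compute ||x||.
||x|| = 10.1581
Step 2: Compute scaling factor.
scale = max(0, 1 - 3.44/10.1581) = 0.6614
Step 3: prox(x) = [3.6268, 2.6971, 2.1082, -4.5012]
||prox(x)|| = 6.7181
Step 4: Proximal objective.
0.5*||prox-x||^2 = 5.9168
lambda*||prox|| = 23.1103
Total = 29.0272


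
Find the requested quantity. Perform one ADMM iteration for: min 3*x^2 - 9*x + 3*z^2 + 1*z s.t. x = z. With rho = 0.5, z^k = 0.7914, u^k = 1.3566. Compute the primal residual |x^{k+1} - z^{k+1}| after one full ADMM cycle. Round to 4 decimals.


ADMM iteration with rho = 0.5, z^k = 0.7914, u^k = 1.3566
Step 1: x-update.
Minimize 3*x^2 - 9*x + (0.5/2)*(x - 0.7914 + 1.3566)^2
FOC: (2*3 + 0.5)*x = 9 + 0.5*(0.7914 - 1.3566)
x^{k+1} = 1.3411
Step 2: z-update.
Minimize 3*z^2 + 1*z + (0.5/2)*(1.3411 - z + 1.3566)^2
FOC: (2*3 + 0.5)*z = -1 + 0.5*(1.3411 + 1.3566)
z^{k+1} = 0.0537
Step 3: u-update.
u^{k+1} = 1.3566 + 1.3411 - 0.0537 = 2.6441
Step 4: Primal residual = |1.3411 - 0.0537| = 1.2875


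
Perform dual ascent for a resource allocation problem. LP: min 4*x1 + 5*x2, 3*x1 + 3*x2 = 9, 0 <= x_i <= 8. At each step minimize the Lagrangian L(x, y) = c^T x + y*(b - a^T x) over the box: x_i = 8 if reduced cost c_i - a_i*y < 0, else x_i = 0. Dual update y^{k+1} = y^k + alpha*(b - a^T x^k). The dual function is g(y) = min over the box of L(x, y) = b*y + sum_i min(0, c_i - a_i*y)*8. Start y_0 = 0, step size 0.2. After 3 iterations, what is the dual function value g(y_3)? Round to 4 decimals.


Dual ascent for LP: min 4*x1 + 5*x2, 3*x1 + 3*x2 = 9, 0 <= x_i <= 8
Step 1: y^k = 0.0, reduced costs: (4.0, 5.0)
  x^k = (0.0, 0.0), subgradient = b - a^T x = 9.0
  y^{k+1} = 0.0 + 0.2*9.0 = 1.8
Step 2: y^k = 1.8, reduced costs: (-1.4, -0.4)
  x^k = (8.0, 8.0), subgradient = b - a^T x = -39.0
  y^{k+1} = 1.8 + 0.2*-39.0 = -6.0
Step 3: y^k = -6.0, reduced costs: (22.0, 23.0)
  x^k = (0.0, 0.0), subgradient = b - a^T x = 9.0
  y^{k+1} = -6.0 + 0.2*9.0 = -4.2
Dual objective at y_3 = -4.2: reduced costs (16.6, 17.6), box minimizer x = (0.0, 0.0)
g(y_3) = b*y + (c1 - a1*y)*x1 + (c2 - a2*y)*x2 = 9*(-4.2) + 16.6*0.0 + 17.6*0.0 = -37.8 + 0.0 + 0.0 = -37.8


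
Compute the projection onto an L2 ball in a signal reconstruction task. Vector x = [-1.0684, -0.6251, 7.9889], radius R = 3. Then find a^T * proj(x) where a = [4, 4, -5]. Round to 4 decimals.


Step 1: Compute ||x|| (intermediates to 6 decimals).
||x|| = sqrt((-1.0684)^2 + (-0.6251)^2 + 7.9889^2) = 8.084229
Step 2: Project.
Since ||x|| > R, scale = R/||x|| = 3/8.084229 = 0.371093, proj(x) = scale * x
proj(x) = [-0.396476, -0.23197, 2.964625]
Step 3: Dot product.
a^T * proj(x) = 4*(-0.396476) + 4*(-0.23197) - 5*2.964625 = -17.3369


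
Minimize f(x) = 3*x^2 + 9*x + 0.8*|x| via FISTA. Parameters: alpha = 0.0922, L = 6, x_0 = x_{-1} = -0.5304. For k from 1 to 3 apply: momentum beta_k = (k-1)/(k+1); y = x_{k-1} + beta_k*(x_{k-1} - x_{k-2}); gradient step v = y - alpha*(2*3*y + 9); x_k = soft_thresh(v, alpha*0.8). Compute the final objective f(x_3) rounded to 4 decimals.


FISTA on f(x) = 3*x^2 + 9*x + 0.8*|x|
L = 6, alpha = 0.0922
Iteration 1: beta = 0.0, y = -0.5304 + 0.0*(-0.5304 + 0.5304) = -0.5304
  grad(y) = 5.8176, v = y - alpha*grad = -1.0668
  prox(v) = soft_thresh(-1.0668, 0.0738) = -0.993
Iteration 2: beta = 0.3333, y = -0.993 + 0.3333*(-0.993 + 0.5304) = -1.1472
  grad(y) = 2.1166, v = y - alpha*grad = -1.3424
  prox(v) = soft_thresh(-1.3424, 0.0738) = -1.2686
Iteration 3: beta = 0.5, y = -1.2686 + 0.5*(-1.2686 + 0.993) = -1.4064
  grad(y) = 0.5615, v = y - alpha*grad = -1.4582
  prox(v) = soft_thresh(-1.4582, 0.0738) = -1.3844
f(x_3) = 3*(-1.3844)^2 + 9*(-1.3844) + 0.8*|-1.3844| = -5.6024


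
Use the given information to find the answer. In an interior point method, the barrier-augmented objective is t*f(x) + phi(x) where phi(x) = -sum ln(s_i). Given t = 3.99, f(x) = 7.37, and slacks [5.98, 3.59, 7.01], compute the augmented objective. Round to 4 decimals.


Step 1: Compute log-barrier.
ln values: [1.7884, 1.2782, 1.9473]
phi = -(1.7884 + 1.2782 + 1.9473) = -5.0139
Step 2: Compute augmented objective.
t*f(x) = 3.99*7.37 = 29.4063
Total = 29.4063 - 5.0139 = 24.3924


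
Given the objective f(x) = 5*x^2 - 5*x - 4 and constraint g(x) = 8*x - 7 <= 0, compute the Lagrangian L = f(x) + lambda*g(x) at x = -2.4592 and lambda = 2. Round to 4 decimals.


Step 1: Evaluate f(x).
f(-2.4592) = 5*(-2.4592)^2 - 5*(-2.4592) - 4 = 38.5343
Step 2: Evaluate g(x).
g(-2.4592) = 8*-2.4592 - 7 = -26.6736
Step 3: Compute Lagrangian.
L = 38.5343 + 2*-26.6736 = -14.8129


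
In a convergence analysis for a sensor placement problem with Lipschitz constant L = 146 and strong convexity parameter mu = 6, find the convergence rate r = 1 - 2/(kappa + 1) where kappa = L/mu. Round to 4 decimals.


Step 1: Compute the condition number.
kappa = L/mu = 146/6 = 24.3333
Step 2: Compute the convergence rate.
r = 1 - 2/(kappa + 1) = 1 - 2*mu/(L + mu) = (L - mu)/(L + mu) = 140/152 = 0.9211


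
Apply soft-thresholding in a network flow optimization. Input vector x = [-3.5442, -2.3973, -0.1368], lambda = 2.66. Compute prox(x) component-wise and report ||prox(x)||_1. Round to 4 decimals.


Soft-thresholding with lambda = 2.66:
prox(-3.5442) = sign(-3.5442)*max(|-3.5442| - 2.66, 0) = -0.8842
prox(-2.3973) = sign(-2.3973)*max(|-2.3973| - 2.66, 0) = 0.0
prox(-0.1368) = sign(-0.1368)*max(|-0.1368| - 2.66, 0) = 0.0
prox(x) = [-0.8842, 0.0, 0.0]
||prox(x)||_1 = 0.8842 + 0.0 + 0.0 = 0.8842


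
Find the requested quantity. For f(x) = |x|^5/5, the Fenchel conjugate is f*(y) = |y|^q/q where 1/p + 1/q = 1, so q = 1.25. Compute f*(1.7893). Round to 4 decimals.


The conjugate exponent q satisfies 1/p + 1/q = 1.
p = 5, so q = 5/(5 - 1) = 1.25
|y|^q = 1.7893^1.25 = 2.0694
f*(1.7893) = 2.0694 / 1.25 = 1.6556


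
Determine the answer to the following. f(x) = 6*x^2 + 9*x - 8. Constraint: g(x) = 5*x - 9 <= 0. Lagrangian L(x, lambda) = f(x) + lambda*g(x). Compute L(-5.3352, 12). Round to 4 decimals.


Step 1: Evaluate f(x).
f(-5.3352) = 6*(-5.3352)^2 + 9*(-5.3352) - 8 = 114.7694
Step 2: Evaluate g(x).
g(-5.3352) = 5*-5.3352 - 9 = -35.676
Step 3: Compute Lagrangian.
L = 114.7694 + 12*-35.676 = -313.3426


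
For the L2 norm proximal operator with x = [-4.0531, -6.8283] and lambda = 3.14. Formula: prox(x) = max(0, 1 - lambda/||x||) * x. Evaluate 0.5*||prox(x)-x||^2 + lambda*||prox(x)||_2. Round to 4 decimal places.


Step 1: Compute ||x||.
||x|| = 7.9406
Step 2: Compute scaling factor.
scale = max(0, 1 - 3.14/7.9406) = 0.6046
Step 3: prox(x) = [-2.4504, -4.1281]
||prox(x)|| = 4.8006
Step 4: Proximal objective.
0.5*||prox-x||^2 = 4.9298
lambda*||prox|| = 15.0739
Total = 20.0037


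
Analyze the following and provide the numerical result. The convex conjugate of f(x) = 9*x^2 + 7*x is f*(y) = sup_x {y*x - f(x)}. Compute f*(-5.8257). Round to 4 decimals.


f*(y) = sup_x {y*x - a*x^2 - b*x} = sup_x {(y-b)*x - a*x^2}
FOC: (y - b) - 2a*x = 0 => x* = (y - b)/(2a)
x* = (-5.8257 - 7)/(2*9) = -0.7125
f*(-5.8257) = (y-b)^2/(4a) = (-5.8257 - 7)^2/(4*9)
= 164.4986/36 = 4.5694


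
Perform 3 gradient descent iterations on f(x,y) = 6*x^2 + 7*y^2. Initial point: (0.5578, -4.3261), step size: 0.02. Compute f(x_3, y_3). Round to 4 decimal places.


Gradient descent on f(x,y) = 6*x^2 + 7*y^2.
Starting point: (0.5578, -4.3261), alpha = 0.02
Step 1: grad_x = 2*6*0.5578 = 6.6936, grad_y = 2*7*-4.3261 = -60.5654
  x_1 = 0.5578 - 0.02*6.6936 = 0.4239
  y_1 = -4.3261 - 0.02*-60.5654 = -3.1148
Step 2: grad_x = 2*6*0.4239 = 5.0871, grad_y = 2*7*-3.1148 = -43.6071
  x_2 = 0.4239 - 0.02*5.0871 = 0.3222
  y_2 = -3.1148 - 0.02*-43.6071 = -2.2427
Step 3: grad_x = 2*6*0.3222 = 3.8662, grad_y = 2*7*-2.2427 = -31.3971
  x_3 = 0.3222 - 0.02*3.8662 = 0.2449
  y_3 = -2.2427 - 0.02*-31.3971 = -1.6147
f(0.2449, -1.6147) = 6*0.2449^2 + 7*(-1.6147)^2 = 18.6107


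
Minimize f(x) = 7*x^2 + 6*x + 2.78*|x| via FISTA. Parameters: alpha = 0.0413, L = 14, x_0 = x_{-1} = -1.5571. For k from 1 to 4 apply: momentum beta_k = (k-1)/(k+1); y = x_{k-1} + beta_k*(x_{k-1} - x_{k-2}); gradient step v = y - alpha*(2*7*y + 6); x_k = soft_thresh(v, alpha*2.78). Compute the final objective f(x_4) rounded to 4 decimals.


FISTA on f(x) = 7*x^2 + 6*x + 2.78*|x|
L = 14, alpha = 0.0413
Iteration 1: beta = 0.0, y = -1.5571 + 0.0*(-1.5571 + 1.5571) = -1.5571
  grad(y) = -15.7994, v = y - alpha*grad = -0.9046
  prox(v) = soft_thresh(-0.9046, 0.1148) = -0.7898
Iteration 2: beta = 0.3333, y = -0.7898 + 0.3333*(-0.7898 + 1.5571) = -0.534
  grad(y) = -1.4759, v = y - alpha*grad = -0.473
  prox(v) = soft_thresh(-0.473, 0.1148) = -0.3582
Iteration 3: beta = 0.5, y = -0.3582 + 0.5*(-0.3582 + 0.7898) = -0.1425
  grad(y) = 4.0057, v = y - alpha*grad = -0.3079
  prox(v) = soft_thresh(-0.3079, 0.1148) = -0.1931
Iteration 4: beta = 0.6, y = -0.1931 + 0.6*(-0.1931 + 0.3582) = -0.094
  grad(y) = 4.6843, v = y - alpha*grad = -0.2874
  prox(v) = soft_thresh(-0.2874, 0.1148) = -0.1726
f(x_4) = 7*(-0.1726)^2 + 6*(-0.1726) + 2.78*|-0.1726| = -0.3473


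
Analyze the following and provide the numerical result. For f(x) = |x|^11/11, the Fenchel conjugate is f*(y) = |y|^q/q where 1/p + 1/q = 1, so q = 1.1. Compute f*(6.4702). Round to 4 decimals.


The conjugate exponent q satisfies 1/p + 1/q = 1.
p = 11, so q = 11/(11 - 1) = 1.1
|y|^q = 6.4702^1.1 = 7.7985
f*(6.4702) = 7.7985 / 1.1 = 7.0895


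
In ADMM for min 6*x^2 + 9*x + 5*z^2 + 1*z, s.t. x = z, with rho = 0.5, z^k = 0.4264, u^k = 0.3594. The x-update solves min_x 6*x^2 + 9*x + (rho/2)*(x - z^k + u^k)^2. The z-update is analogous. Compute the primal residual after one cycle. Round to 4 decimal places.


ADMM iteration with rho = 0.5, z^k = 0.4264, u^k = 0.3594
Step 1: x-update.
Minimize 6*x^2 + 9*x + (0.5/2)*(x - 0.4264 + 0.3594)^2
FOC: (2*6 + 0.5)*x = -9 + 0.5*(0.4264 - 0.3594)
x^{k+1} = -0.7173
Step 2: z-update.
Minimize 5*z^2 + 1*z + (0.5/2)*(-0.7173 - z + 0.3594)^2
FOC: (2*5 + 0.5)*z = -1 + 0.5*(-0.7173 + 0.3594)
z^{k+1} = -0.1123
Step 3: u-update.
u^{k+1} = 0.3594 - 0.7173 + 0.1123 = -0.2456
Step 4: Primal residual = |-0.7173 + 0.1123| = 0.605


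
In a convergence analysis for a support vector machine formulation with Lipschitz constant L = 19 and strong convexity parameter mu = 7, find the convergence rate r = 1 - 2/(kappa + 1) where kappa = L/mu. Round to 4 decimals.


Step 1: Compute the condition number.
kappa = L/mu = 19/7 = 2.7143
Step 2: Compute the convergence rate.
r = 1 - 2/(kappa + 1) = 1 - 2*mu/(L + mu) = (L - mu)/(L + mu) = 12/26 = 0.4615


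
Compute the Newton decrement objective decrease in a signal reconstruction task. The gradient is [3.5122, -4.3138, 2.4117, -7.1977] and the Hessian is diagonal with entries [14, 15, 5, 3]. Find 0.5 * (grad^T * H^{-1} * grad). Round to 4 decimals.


Step 1: H is diagonal, so H^(-1) * g = [0.2509, -0.2876, 0.4823, -2.3992].
Step 2: g^T H^(-1) g = sum_i g_i^2 / H_ii
  = (3.5122)^2/14 + (-4.3138)^2/15 + (2.4117)^2/5 + (-7.1977)^2/3
  = 0.8811 + 1.2406 + 1.1633 + 17.269 = 20.5539
Step 3: Objective decrease = 0.5 * g^T H^(-1) g = 10.277


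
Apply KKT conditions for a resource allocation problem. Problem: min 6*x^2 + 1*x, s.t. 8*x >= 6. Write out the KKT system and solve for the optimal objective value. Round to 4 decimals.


Step 1: Try lambda = 0 (constraint inactive).
x_unc = -1/(2*6) = -0.0833
Check: 8*-0.0833 = -0.6664 < 6 -- violated!
Step 2: Constraint must be active: 8*x = 6
x* = 6/8 = 0.75
lambda = (2*6*0.75 + 1)/8 = 1.25
Step 3: Compute optimal value.
f(x*) = 6*0.75^2 + 1*0.75 = 4.125


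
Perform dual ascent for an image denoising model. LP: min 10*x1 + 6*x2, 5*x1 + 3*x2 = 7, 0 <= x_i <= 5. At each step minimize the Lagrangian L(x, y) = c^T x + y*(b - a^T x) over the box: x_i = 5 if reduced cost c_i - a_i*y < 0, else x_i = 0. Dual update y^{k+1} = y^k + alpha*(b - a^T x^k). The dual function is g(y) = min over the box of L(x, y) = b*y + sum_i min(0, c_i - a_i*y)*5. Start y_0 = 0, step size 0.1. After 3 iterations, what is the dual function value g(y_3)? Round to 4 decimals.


Dual ascent for LP: min 10*x1 + 6*x2, 5*x1 + 3*x2 = 7, 0 <= x_i <= 5
Step 1: y^k = 0.0, reduced costs: (10.0, 6.0)
  x^k = (0.0, 0.0), subgradient = b - a^T x = 7.0
  y^{k+1} = 0.0 + 0.1*7.0 = 0.7
Step 2: y^k = 0.7, reduced costs: (6.5, 3.9)
  x^k = (0.0, 0.0), subgradient = b - a^T x = 7.0
  y^{k+1} = 0.7 + 0.1*7.0 = 1.4
Step 3: y^k = 1.4, reduced costs: (3.0, 1.8)
  x^k = (0.0, 0.0), subgradient = b - a^T x = 7.0
  y^{k+1} = 1.4 + 0.1*7.0 = 2.1
Dual objective at y_3 = 2.1: reduced costs (-0.5, -0.3), box minimizer x = (5.0, 5.0)
g(y_3) = b*y + (c1 - a1*y)*x1 + (c2 - a2*y)*x2 = 7*2.1 + (-0.5)*5.0 + (-0.3)*5.0 = 14.7 - 2.5 - 1.5 = 10.7


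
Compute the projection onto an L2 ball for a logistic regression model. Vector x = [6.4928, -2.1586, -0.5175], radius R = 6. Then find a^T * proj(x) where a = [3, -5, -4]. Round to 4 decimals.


Step 1: Compute ||x|| (intermediates to 6 decimals).
||x|| = sqrt(6.4928^2 + (-2.1586)^2 + (-0.5175)^2) = 6.861764
Step 2: Project.
Since ||x|| > R, scale = R/||x|| = 6/6.861764 = 0.874411, proj(x) = scale * x
proj(x) = [5.677376, -1.887504, -0.452508]
Step 3: Dot product.
a^T * proj(x) = 3*5.677376 - 5*(-1.887504) - 4*(-0.452508) = 28.2797


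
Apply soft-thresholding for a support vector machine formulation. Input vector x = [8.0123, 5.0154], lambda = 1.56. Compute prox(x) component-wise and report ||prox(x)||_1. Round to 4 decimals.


Soft-thresholding with lambda = 1.56:
prox(8.0123) = sign(8.0123)*max(|8.0123| - 1.56, 0) = 6.4523
prox(5.0154) = sign(5.0154)*max(|5.0154| - 1.56, 0) = 3.4554
prox(x) = [6.4523, 3.4554]
||prox(x)||_1 = 6.4523 + 3.4554 = 9.9077


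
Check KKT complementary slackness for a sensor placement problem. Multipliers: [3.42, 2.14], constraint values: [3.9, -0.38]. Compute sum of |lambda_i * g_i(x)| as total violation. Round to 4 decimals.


KKT complementary slackness check:
lambda_1 * g_1 = 3.42 * 3.9 = 13.338
lambda_2 * g_2 = 2.14 * -0.38 = -0.8132
Total violation = 13.338 + 0.8132 = 14.1512


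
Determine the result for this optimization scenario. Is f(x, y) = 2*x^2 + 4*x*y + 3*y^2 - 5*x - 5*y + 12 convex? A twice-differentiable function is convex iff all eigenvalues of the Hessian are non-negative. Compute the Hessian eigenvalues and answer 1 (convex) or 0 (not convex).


The Hessian of f(x,y) = 2*x^2 + 4*x*y + 3*y^2 - 5*x - 5*y + 12 is:
H = [[4, 4], [4, 6]]
Trace = 4 + 6 = 10
Determinant = 4*6 - (4)^2 = 8
Discriminant = (10)^2 - 4*8 = 68.0
Eigenvalues: lambda_1 = 0.8769, lambda_2 = 9.1231
The function is convex.

1


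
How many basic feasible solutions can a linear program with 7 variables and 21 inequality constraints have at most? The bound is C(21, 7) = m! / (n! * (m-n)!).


Each vertex corresponds to some choice of n active constraints out of m, so the number of vertices is at most C(m, n) = m! / (n!(m-n)!).
m = 21, n = 7
Numerator: 21 * 20 * 19 * 18 * 17 * 16 * 15
Denominator: 7! = 5040
C(21, 7) = 116280


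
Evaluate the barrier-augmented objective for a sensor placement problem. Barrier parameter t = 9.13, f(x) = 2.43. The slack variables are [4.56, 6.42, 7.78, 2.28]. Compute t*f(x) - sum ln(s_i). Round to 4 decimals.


Step 1: Compute log-barrier.
ln values: [1.5173, 1.8594, 2.0516, 0.8242]
phi = -(1.5173 + 1.8594 + 2.0516 + 0.8242) = -6.2525
Step 2: Compute augmented objective.
t*f(x) = 9.13*2.43 = 22.1859
Total = 22.1859 - 6.2525 = 15.9334


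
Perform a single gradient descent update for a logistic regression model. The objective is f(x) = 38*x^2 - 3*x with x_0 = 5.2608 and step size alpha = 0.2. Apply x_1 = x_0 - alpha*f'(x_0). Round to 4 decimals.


We compute the gradient at x_0 and apply the update.
f'(x) = 76*x - 3
f'(5.2608) = 76*5.2608 - 3 = 396.8208
x_1 = 5.2608 - 0.2*396.8208 = -74.1034


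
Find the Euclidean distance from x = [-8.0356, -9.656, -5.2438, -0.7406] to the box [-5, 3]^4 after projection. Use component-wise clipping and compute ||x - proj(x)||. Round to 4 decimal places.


Project each component onto [-5, 3].
clip(-8.0356) = -5.0, clip(-9.656) = -5.0, clip(-5.2438) = -5.0, clip(-0.7406) = -0.7406
Projection = [-5.0, -5.0, -5.0, -0.7406]
Squared diffs: [9.2149, 21.6783, 0.0594, 0.0]
Distance = sqrt(30.9526) = 5.5635


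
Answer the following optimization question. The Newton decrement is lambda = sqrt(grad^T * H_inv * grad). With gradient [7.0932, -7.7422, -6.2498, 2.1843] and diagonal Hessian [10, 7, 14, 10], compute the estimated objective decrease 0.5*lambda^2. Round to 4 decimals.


Step 1: H is diagonal, so H^(-1) * g = [0.7093, -1.106, -0.4464, 0.2184].
Step 2: g^T H^(-1) g = sum_i g_i^2 / H_ii
  = (7.0932)^2/10 + (-7.7422)^2/7 + (-6.2498)^2/14 + (2.1843)^2/10
  = 5.0313 + 8.5631 + 2.79 + 0.4771 = 16.8616
Step 3: Objective decrease = 0.5 * g^T H^(-1) g = 8.4308


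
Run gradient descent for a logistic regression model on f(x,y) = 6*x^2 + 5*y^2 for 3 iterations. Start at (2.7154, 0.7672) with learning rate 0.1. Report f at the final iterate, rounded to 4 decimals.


Gradient descent on f(x,y) = 6*x^2 + 5*y^2.
Starting point: (2.7154, 0.7672), alpha = 0.1
Step 1: grad_x = 2*6*2.7154 = 32.5848, grad_y = 2*5*0.7672 = 7.672
  x_1 = 2.7154 - 0.1*32.5848 = -0.5431
  y_1 = 0.7672 - 0.1*7.672 = 0.0
Step 2: grad_x = 2*6*-0.5431 = -6.517, grad_y = 2*5*0.0 = 0.0
  x_2 = -0.5431 - 0.1*-6.517 = 0.1086
  y_2 = 0.0 - 0.1*0.0 = 0.0
Step 3: grad_x = 2*6*0.1086 = 1.3034, grad_y = 2*5*0.0 = 0.0
  x_3 = 0.1086 - 0.1*1.3034 = -0.0217
  y_3 = 0.0 - 0.1*0.0 = 0.0
f(-0.0217, 0.0) = 6*(-0.0217)^2 + 5*0.0^2 = 0.0028


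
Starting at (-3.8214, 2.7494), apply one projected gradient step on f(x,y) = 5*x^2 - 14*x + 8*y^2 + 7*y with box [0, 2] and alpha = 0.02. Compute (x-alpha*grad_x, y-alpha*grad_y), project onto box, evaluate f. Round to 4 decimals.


Step 1: Compute gradient at (-3.8214, 2.7494).
grad_x = 2*5*-3.8214 - 14 = -52.214
grad_y = 2*8*2.7494 + 7 = 50.9904
Step 2: Gradient step.
x_raw = -3.8214 - 0.02*-52.214 = -2.7771
y_raw = 2.7494 - 0.02*50.9904 = 1.7296
Step 3: Project onto [0, 2].
x_proj = clip(-2.7771) = 0.0
y_proj = clip(1.7296) = 1.7296
Step 4: Evaluate f.
f(0.0, 1.7296) = 36.0391


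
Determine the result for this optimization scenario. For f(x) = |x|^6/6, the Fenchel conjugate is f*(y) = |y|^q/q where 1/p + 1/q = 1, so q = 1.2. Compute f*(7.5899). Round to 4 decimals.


The conjugate exponent q satisfies 1/p + 1/q = 1.
p = 6, so q = 6/(6 - 1) = 1.2
|y|^q = 7.5899^1.2 = 11.3837
f*(7.5899) = 11.3837 / 1.2 = 9.4864


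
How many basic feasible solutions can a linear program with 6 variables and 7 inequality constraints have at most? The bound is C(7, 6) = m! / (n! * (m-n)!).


Each vertex corresponds to some choice of n active constraints out of m, so the number of vertices is at most C(m, n) = m! / (n!(m-n)!).
m = 7, n = 6
Numerator: 7 * 6 * 5 * 4 * 3 * 2
Denominator: 6! = 720
C(7, 6) = 7


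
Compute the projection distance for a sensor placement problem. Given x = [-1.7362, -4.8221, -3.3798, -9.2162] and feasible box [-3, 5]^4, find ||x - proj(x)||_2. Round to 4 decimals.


Project each component onto [-3, 5].
clip(-1.7362) = -1.7362, clip(-4.8221) = -3.0, clip(-3.3798) = -3.0, clip(-9.2162) = -3.0
Projection = [-1.7362, -3.0, -3.0, -3.0]
Squared diffs: [0.0, 3.32, 0.1442, 38.6411]
Distance = sqrt(42.1053) = 6.4889


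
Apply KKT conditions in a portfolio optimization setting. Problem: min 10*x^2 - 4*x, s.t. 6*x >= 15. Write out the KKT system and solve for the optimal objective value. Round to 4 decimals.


Step 1: Try lambda = 0 (constraint inactive).
x_unc = 4/(2*10) = 0.2
Check: 6*0.2 = 1.2 < 15 -- violated!
Step 2: Constraint must be active: 6*x = 15
x* = 15/6 = 2.5
lambda = (2*10*2.5 - 4)/6 = 7.6667
Step 3: Compute optimal value.
f(x*) = 10*2.5^2 - 4*2.5 = 52.5


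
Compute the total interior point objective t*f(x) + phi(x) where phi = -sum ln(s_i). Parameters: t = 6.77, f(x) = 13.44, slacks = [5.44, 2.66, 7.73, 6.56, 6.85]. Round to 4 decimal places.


Step 1: Compute log-barrier.
ln values: [1.6938, 0.9783, 2.0451, 1.881, 1.9242]
phi = -(1.6938 + 0.9783 + 2.0451 + 1.881 + 1.9242) = -8.5225
Step 2: Compute augmented objective.
t*f(x) = 6.77*13.44 = 90.9888
Total = 90.9888 - 8.5225 = 82.4663


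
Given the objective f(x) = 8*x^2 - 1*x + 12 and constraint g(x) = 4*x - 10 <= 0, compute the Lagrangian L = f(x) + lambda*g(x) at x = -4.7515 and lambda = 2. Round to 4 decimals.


Step 1: Evaluate f(x).
f(-4.7515) = 8*(-4.7515)^2 - 1*(-4.7515) + 12 = 197.3655
Step 2: Evaluate g(x).
g(-4.7515) = 4*-4.7515 - 10 = -29.006
Step 3: Compute Lagrangian.
L = 197.3655 + 2*-29.006 = 139.3535


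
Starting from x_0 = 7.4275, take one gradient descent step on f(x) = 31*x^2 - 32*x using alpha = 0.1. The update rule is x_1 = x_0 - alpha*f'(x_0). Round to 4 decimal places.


We compute the gradient at x_0 and apply the update.
f'(x) = 62*x - 32
f'(7.4275) = 62*7.4275 - 32 = 428.505
x_1 = 7.4275 - 0.1*428.505 = -35.423


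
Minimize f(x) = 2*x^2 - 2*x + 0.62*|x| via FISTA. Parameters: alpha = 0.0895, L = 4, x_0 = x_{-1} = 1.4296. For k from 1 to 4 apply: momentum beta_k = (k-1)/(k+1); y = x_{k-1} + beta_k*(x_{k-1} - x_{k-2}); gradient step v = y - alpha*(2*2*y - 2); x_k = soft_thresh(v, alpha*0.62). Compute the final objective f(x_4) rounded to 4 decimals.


FISTA on f(x) = 2*x^2 - 2*x + 0.62*|x|
L = 4, alpha = 0.0895
Iteration 1: beta = 0.0, y = 1.4296 + 0.0*(1.4296 - 1.4296) = 1.4296
  grad(y) = 3.7184, v = y - alpha*grad = 1.0968
  prox(v) = soft_thresh(1.0968, 0.0555) = 1.0413
Iteration 2: beta = 0.3333, y = 1.0413 + 0.3333*(1.0413 - 1.4296) = 0.9119
  grad(y) = 1.6475, v = y - alpha*grad = 0.7644
  prox(v) = soft_thresh(0.7644, 0.0555) = 0.7089
Iteration 3: beta = 0.5, y = 0.7089 + 0.5*(0.7089 - 1.0413) = 0.5428
  grad(y) = 0.171, v = y - alpha*grad = 0.5274
  prox(v) = soft_thresh(0.5274, 0.0555) = 0.472
Iteration 4: beta = 0.6, y = 0.472 + 0.6*(0.472 - 0.7089) = 0.3298
  grad(y) = -0.6809, v = y - alpha*grad = 0.3907
  prox(v) = soft_thresh(0.3907, 0.0555) = 0.3352
f(x_4) = 2*0.3352^2 - 2*0.3352 + 0.62*|0.3352| = -0.2379


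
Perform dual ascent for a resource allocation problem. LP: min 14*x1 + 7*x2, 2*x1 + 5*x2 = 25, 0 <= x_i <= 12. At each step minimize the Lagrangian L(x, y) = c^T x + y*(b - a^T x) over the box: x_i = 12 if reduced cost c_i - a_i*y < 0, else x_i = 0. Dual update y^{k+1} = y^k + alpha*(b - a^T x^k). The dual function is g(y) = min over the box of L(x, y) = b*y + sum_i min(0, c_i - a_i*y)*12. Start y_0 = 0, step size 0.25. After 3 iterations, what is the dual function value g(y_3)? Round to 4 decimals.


Dual ascent for LP: min 14*x1 + 7*x2, 2*x1 + 5*x2 = 25, 0 <= x_i <= 12
Step 1: y^k = 0.0, reduced costs: (14.0, 7.0)
  x^k = (0.0, 0.0), subgradient = b - a^T x = 25.0
  y^{k+1} = 0.0 + 0.25*25.0 = 6.25
Step 2: y^k = 6.25, reduced costs: (1.5, -24.25)
  x^k = (0.0, 12.0), subgradient = b - a^T x = -35.0
  y^{k+1} = 6.25 + 0.25*-35.0 = -2.5
Step 3: y^k = -2.5, reduced costs: (19.0, 19.5)
  x^k = (0.0, 0.0), subgradient = b - a^T x = 25.0
  y^{k+1} = -2.5 + 0.25*25.0 = 3.75
Dual objective at y_3 = 3.75: reduced costs (6.5, -11.75), box minimizer x = (0.0, 12.0)
g(y_3) = b*y + (c1 - a1*y)*x1 + (c2 - a2*y)*x2 = 25*3.75 + 6.5*0.0 + (-11.75)*12.0 = 93.75 + 0.0 - 141.0 = -47.25


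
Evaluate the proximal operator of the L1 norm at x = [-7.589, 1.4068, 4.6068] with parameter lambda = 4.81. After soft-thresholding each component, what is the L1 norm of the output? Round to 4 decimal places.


Soft-thresholding with lambda = 4.81:
prox(-7.589) = sign(-7.589)*max(|-7.589| - 4.81, 0) = -2.779
prox(1.4068) = sign(1.4068)*max(|1.4068| - 4.81, 0) = 0.0
prox(4.6068) = sign(4.6068)*max(|4.6068| - 4.81, 0) = 0.0
prox(x) = [-2.779, 0.0, 0.0]
||prox(x)||_1 = 2.779 + 0.0 + 0.0 = 2.779


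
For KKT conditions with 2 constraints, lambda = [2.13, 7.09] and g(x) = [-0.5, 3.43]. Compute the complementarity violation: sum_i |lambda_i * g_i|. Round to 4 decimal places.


KKT complementary slackness check:
lambda_1 * g_1 = 2.13 * -0.5 = -1.065
lambda_2 * g_2 = 7.09 * 3.43 = 24.3187
Total violation = 1.065 + 24.3187 = 25.3837


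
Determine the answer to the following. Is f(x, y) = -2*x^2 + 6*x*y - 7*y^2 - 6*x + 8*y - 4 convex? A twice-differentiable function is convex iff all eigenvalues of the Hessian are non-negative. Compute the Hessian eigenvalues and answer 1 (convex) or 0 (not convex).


The Hessian of f(x,y) = -2*x^2 + 6*x*y - 7*y^2 - 6*x + 8*y - 4 is:
H = [[-4, 6], [6, -14]]
Trace = -4 - 14 = -18
Determinant = -4*-14 - (6)^2 = 20
Discriminant = (-18)^2 - 4*20 = 244.0
Eigenvalues: lambda_1 = -16.8102, lambda_2 = -1.1898
The function is not convex.

0


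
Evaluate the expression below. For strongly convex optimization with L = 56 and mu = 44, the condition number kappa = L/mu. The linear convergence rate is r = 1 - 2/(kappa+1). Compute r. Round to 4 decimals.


Step 1: Compute the condition number.
kappa = L/mu = 56/44 = 1.2727
Step 2: Compute the convergence rate.
r = 1 - 2/(kappa + 1) = 1 - 2*mu/(L + mu) = (L - mu)/(L + mu) = 12/100 = 0.12


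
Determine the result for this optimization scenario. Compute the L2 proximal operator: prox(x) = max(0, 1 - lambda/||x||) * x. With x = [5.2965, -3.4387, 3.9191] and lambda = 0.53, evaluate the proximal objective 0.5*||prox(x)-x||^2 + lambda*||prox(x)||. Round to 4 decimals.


Step 1: Compute ||x||.
||x|| = 7.4322
Step 2: Compute scaling factor.
scale = max(0, 1 - 0.53/7.4322) = 0.9287
Step 3: prox(x) = [4.9188, -3.1935, 3.6396]
||prox(x)|| = 6.9022
Step 4: Proximal objective.
0.5*||prox-x||^2 = 0.1405
lambda*||prox|| = 3.6582
Total = 3.7986


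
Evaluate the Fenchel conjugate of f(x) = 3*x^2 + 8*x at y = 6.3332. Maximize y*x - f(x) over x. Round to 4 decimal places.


f*(y) = sup_x {y*x - a*x^2 - b*x} = sup_x {(y-b)*x - a*x^2}
FOC: (y - b) - 2a*x = 0 => x* = (y - b)/(2a)
x* = (6.3332 - 8)/(2*3) = -0.2778
f*(6.3332) = (y-b)^2/(4a) = (6.3332 - 8)^2/(4*3)
= 2.7782/12 = 0.2315


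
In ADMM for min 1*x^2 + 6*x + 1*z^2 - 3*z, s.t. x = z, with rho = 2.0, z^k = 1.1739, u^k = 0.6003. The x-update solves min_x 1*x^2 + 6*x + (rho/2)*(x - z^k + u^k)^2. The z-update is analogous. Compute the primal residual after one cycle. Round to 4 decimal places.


ADMM iteration with rho = 2.0, z^k = 1.1739, u^k = 0.6003
Step 1: x-update.
Minimize 1*x^2 + 6*x + (2.0/2)*(x - 1.1739 + 0.6003)^2
FOC: (2*1 + 2.0)*x = -6 + 2.0*(1.1739 - 0.6003)
x^{k+1} = -1.2132
Step 2: z-update.
Minimize 1*z^2 - 3*z + (2.0/2)*(-1.2132 - z + 0.6003)^2
FOC: (2*1 + 2.0)*z = 3 + 2.0*(-1.2132 + 0.6003)
z^{k+1} = 0.4436
Step 3: u-update.
u^{k+1} = 0.6003 - 1.2132 - 0.4436 = -1.0565
Step 4: Primal residual = |-1.2132 - 0.4436| = 1.6568
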